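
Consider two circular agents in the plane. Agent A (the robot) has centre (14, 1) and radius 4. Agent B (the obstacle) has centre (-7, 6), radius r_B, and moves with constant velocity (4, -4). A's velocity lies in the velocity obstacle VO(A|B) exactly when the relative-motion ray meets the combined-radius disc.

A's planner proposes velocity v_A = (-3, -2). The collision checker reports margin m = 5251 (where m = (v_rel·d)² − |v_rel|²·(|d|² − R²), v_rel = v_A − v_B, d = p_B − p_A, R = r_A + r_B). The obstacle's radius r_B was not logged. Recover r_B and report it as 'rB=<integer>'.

m = 5251
d = (-21, 5);  v_rel = (-7, 2),  |v_rel|² = 53
v_rel×d = (-7)·(5) − (2)·(-21) = 7
since m = R²·53 − 7²:  R² = (49 + 5251) / 53 = 100
R = √100 = 10  ⇒  r_B = 10 − 4 = 6

rB=6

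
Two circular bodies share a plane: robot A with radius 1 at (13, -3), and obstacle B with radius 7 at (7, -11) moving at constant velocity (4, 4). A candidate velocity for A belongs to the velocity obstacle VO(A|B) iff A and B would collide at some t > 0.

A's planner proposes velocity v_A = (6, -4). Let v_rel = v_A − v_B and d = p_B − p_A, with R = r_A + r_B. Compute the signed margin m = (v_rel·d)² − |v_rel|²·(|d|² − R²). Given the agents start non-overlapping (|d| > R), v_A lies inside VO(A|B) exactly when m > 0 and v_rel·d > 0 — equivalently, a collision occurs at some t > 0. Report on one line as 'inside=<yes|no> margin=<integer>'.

d = (-6, -8),  |d|² = 100;  R = 1+7 = 8,  c = 100−8² = 36
v_rel = (2, -8),  |v_rel|² = 68;  v_rel·d = (2)·(-6) + (-8)·(-8) = 52
68·t² − 104·t + 36 = 0  ⇒  m = 52² − 68·36 = 256
m = 256 > 0,  v_rel·d = 52 > 0  ⇒  inside

inside=yes margin=256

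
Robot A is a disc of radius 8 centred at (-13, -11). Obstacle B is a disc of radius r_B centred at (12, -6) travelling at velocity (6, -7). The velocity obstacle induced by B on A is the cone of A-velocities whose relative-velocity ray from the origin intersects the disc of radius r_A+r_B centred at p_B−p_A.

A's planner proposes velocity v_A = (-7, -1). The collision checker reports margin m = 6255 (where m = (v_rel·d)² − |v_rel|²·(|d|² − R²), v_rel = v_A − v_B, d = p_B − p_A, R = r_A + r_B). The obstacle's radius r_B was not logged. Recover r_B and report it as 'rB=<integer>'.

m = 6255
d = (25, 5);  v_rel = (-13, 6),  |v_rel|² = 205
v_rel×d = (-13)·(5) − (6)·(25) = -215
since m = R²·205 − (-215)²:  R² = (46225 + 6255) / 205 = 256
R = √256 = 16  ⇒  r_B = 16 − 8 = 8

rB=8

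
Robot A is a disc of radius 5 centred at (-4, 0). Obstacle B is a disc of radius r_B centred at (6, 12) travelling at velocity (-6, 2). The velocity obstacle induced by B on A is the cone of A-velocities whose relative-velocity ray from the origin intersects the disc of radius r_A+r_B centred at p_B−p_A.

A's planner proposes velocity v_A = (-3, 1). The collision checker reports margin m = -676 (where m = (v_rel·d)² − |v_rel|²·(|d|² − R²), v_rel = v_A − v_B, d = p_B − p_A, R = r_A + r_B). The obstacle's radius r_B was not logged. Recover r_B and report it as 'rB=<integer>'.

m = -676
d = (10, 12);  v_rel = (3, -1),  |v_rel|² = 10
v_rel×d = (3)·(12) − (-1)·(10) = 46
since m = R²·10 − 46²:  R² = (2116 + -676) / 10 = 144
R = √144 = 12  ⇒  r_B = 12 − 5 = 7

rB=7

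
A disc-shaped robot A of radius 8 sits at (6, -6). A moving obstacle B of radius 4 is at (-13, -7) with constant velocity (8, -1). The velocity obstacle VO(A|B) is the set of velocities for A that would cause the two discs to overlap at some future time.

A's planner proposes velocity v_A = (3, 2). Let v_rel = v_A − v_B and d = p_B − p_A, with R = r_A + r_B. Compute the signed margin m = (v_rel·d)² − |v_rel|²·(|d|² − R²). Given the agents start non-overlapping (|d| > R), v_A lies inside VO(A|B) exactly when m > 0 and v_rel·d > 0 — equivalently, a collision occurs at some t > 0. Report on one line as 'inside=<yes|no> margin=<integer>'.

d = (-19, -1),  |d|² = 362;  R = 8+4 = 12,  c = 362−12² = 218
v_rel = (-5, 3),  |v_rel|² = 34;  v_rel·d = (-5)·(-19) + (3)·(-1) = 92
34·t² − 184·t + 218 = 0  ⇒  m = 92² − 34·218 = 1052
m = 1052 > 0,  v_rel·d = 92 > 0  ⇒  inside

inside=yes margin=1052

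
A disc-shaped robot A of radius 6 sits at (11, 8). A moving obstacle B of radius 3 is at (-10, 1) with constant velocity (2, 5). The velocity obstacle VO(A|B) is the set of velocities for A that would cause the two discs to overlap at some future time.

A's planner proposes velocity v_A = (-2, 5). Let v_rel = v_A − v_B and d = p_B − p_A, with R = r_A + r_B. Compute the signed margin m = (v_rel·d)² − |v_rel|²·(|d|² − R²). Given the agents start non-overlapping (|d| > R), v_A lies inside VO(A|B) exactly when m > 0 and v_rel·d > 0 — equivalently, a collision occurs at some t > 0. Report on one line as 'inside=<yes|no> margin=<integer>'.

d = (-21, -7),  |d|² = 490;  R = 6+3 = 9,  c = 490−9² = 409
v_rel = (-4, 0),  |v_rel|² = 16;  v_rel·d = (-4)·(-21) + (0)·(-7) = 84
16·t² − 168·t + 409 = 0  ⇒  m = 84² − 16·409 = 512
m = 512 > 0,  v_rel·d = 84 > 0  ⇒  inside

inside=yes margin=512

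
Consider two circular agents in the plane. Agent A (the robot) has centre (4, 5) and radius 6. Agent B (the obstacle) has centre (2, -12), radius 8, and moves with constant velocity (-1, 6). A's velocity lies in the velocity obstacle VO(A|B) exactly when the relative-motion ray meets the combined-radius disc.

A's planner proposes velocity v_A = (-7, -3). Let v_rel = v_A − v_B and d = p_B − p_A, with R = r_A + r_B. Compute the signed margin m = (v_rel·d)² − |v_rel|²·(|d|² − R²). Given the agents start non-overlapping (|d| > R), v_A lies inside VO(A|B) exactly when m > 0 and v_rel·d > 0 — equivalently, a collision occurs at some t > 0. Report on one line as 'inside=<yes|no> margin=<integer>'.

d = (-2, -17),  |d|² = 293;  R = 6+8 = 14,  c = 293−14² = 97
v_rel = (-6, -9),  |v_rel|² = 117;  v_rel·d = (-6)·(-2) + (-9)·(-17) = 165
117·t² − 330·t + 97 = 0  ⇒  m = 165² − 117·97 = 15876
m = 15876 > 0,  v_rel·d = 165 > 0  ⇒  inside

inside=yes margin=15876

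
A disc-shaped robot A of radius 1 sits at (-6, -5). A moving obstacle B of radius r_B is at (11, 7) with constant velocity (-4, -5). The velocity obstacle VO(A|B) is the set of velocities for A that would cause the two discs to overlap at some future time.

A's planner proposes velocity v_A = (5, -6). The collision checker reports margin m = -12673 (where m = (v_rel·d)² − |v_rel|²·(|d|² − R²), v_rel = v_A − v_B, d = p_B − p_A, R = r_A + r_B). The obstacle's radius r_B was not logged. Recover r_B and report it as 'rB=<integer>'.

m = -12673
d = (17, 12);  v_rel = (9, -1),  |v_rel|² = 82
v_rel×d = (9)·(12) − (-1)·(17) = 125
since m = R²·82 − 125²:  R² = (15625 + -12673) / 82 = 36
R = √36 = 6  ⇒  r_B = 6 − 1 = 5

rB=5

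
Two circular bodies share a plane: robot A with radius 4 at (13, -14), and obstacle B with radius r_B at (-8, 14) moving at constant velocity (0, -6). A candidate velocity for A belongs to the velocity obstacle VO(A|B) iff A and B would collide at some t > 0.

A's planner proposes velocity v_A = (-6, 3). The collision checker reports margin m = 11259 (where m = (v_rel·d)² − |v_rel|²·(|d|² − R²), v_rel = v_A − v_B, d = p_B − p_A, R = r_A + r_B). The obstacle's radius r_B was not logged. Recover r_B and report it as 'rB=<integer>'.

m = 11259
d = (-21, 28);  v_rel = (-6, 9),  |v_rel|² = 117
v_rel×d = (-6)·(28) − (9)·(-21) = 21
since m = R²·117 − 21²:  R² = (441 + 11259) / 117 = 100
R = √100 = 10  ⇒  r_B = 10 − 4 = 6

rB=6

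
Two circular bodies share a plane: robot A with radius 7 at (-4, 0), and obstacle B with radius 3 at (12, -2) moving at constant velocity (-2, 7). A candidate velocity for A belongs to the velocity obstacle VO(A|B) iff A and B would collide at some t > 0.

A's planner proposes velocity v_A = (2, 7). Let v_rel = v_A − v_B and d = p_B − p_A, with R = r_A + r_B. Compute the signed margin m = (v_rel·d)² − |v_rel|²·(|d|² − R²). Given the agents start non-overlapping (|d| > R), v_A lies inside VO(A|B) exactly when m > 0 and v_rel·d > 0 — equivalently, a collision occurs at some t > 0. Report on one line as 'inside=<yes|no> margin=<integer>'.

d = (16, -2),  |d|² = 260;  R = 7+3 = 10,  c = 260−10² = 160
v_rel = (4, 0),  |v_rel|² = 16;  v_rel·d = (4)·(16) + (0)·(-2) = 64
16·t² − 128·t + 160 = 0  ⇒  m = 64² − 16·160 = 1536
m = 1536 > 0,  v_rel·d = 64 > 0  ⇒  inside

inside=yes margin=1536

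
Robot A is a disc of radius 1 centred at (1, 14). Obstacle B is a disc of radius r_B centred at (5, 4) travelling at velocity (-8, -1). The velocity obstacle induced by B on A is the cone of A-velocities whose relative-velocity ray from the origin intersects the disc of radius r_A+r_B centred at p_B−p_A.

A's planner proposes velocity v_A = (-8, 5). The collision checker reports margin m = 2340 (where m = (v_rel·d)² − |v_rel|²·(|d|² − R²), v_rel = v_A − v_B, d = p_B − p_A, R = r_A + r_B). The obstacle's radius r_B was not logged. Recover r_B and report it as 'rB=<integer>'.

m = 2340
d = (4, -10);  v_rel = (0, 6),  |v_rel|² = 36
v_rel×d = (0)·(-10) − (6)·(4) = -24
since m = R²·36 − (-24)²:  R² = (576 + 2340) / 36 = 81
R = √81 = 9  ⇒  r_B = 9 − 1 = 8

rB=8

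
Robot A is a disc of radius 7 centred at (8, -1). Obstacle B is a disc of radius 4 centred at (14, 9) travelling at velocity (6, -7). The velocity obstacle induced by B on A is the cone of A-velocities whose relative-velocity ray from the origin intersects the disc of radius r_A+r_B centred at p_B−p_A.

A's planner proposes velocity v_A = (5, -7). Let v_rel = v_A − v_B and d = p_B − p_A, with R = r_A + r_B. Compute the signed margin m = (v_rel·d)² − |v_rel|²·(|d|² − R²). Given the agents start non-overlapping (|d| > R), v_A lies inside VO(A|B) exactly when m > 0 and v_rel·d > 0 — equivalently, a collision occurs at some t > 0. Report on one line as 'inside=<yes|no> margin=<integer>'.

d = (6, 10),  |d|² = 136;  R = 7+4 = 11,  c = 136−11² = 15
v_rel = (-1, 0),  |v_rel|² = 1;  v_rel·d = (-1)·(6) + (0)·(10) = -6
1·t² + 12·t + 15 = 0  ⇒  m = (-6)² − 1·15 = 21
m = 21 > 0,  v_rel·d = -6 < 0  ⇒  outside

inside=no margin=21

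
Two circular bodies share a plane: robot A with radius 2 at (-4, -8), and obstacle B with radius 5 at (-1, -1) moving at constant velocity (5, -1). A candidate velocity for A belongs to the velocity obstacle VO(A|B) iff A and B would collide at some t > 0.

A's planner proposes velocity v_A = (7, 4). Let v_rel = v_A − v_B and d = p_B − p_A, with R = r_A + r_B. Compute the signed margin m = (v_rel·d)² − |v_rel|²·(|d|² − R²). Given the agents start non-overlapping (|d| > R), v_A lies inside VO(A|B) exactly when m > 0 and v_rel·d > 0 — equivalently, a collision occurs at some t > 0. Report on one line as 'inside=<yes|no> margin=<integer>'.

d = (3, 7),  |d|² = 58;  R = 2+5 = 7,  c = 58−7² = 9
v_rel = (2, 5),  |v_rel|² = 29;  v_rel·d = (2)·(3) + (5)·(7) = 41
29·t² − 82·t + 9 = 0  ⇒  m = 41² − 29·9 = 1420
m = 1420 > 0,  v_rel·d = 41 > 0  ⇒  inside

inside=yes margin=1420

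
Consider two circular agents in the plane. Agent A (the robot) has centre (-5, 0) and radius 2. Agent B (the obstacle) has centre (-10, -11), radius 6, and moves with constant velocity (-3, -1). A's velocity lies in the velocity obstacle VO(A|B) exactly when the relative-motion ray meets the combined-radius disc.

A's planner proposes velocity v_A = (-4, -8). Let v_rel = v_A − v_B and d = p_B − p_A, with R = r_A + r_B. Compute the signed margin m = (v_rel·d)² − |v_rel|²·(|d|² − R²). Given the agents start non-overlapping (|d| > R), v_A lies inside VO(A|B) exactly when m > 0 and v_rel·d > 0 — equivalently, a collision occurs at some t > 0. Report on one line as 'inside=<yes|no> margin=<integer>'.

d = (-5, -11),  |d|² = 146;  R = 2+6 = 8,  c = 146−8² = 82
v_rel = (-1, -7),  |v_rel|² = 50;  v_rel·d = (-1)·(-5) + (-7)·(-11) = 82
50·t² − 164·t + 82 = 0  ⇒  m = 82² − 50·82 = 2624
m = 2624 > 0,  v_rel·d = 82 > 0  ⇒  inside

inside=yes margin=2624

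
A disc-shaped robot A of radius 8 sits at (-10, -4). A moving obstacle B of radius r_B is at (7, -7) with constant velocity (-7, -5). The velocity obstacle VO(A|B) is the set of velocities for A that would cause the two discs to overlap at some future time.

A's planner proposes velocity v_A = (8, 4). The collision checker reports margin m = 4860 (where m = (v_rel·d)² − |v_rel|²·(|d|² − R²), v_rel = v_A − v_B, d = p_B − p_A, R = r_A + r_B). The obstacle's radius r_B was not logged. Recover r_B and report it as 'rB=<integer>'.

m = 4860
d = (17, -3);  v_rel = (15, 9),  |v_rel|² = 306
v_rel×d = (15)·(-3) − (9)·(17) = -198
since m = R²·306 − (-198)²:  R² = (39204 + 4860) / 306 = 144
R = √144 = 12  ⇒  r_B = 12 − 8 = 4

rB=4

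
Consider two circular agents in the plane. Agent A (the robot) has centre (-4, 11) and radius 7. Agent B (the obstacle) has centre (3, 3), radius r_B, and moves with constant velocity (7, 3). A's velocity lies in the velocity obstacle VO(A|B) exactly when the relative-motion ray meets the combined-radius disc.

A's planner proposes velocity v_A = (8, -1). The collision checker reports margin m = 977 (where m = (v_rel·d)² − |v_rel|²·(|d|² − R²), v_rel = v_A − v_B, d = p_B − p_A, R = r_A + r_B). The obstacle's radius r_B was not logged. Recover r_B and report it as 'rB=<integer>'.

m = 977
d = (7, -8);  v_rel = (1, -4),  |v_rel|² = 17
v_rel×d = (1)·(-8) − (-4)·(7) = 20
since m = R²·17 − 20²:  R² = (400 + 977) / 17 = 81
R = √81 = 9  ⇒  r_B = 9 − 7 = 2

rB=2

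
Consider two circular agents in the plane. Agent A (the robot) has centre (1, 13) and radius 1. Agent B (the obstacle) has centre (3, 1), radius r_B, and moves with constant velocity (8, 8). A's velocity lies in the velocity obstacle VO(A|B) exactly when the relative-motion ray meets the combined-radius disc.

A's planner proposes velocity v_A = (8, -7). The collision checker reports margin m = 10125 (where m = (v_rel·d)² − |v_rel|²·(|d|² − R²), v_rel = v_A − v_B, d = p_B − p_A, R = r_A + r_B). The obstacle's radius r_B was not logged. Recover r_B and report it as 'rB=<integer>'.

m = 10125
d = (2, -12);  v_rel = (0, -15),  |v_rel|² = 225
v_rel×d = (0)·(-12) − (-15)·(2) = 30
since m = R²·225 − 30²:  R² = (900 + 10125) / 225 = 49
R = √49 = 7  ⇒  r_B = 7 − 1 = 6

rB=6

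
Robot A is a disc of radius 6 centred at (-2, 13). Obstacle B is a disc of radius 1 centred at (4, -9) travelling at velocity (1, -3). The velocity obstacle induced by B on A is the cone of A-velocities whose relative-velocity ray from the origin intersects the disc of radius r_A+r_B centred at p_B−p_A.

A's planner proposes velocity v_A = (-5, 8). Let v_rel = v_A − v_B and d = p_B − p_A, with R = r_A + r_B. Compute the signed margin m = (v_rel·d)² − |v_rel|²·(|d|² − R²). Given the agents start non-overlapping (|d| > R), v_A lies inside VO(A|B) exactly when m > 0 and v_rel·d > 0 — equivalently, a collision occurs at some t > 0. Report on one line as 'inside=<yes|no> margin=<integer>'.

d = (6, -22),  |d|² = 520;  R = 6+1 = 7,  c = 520−7² = 471
v_rel = (-6, 11),  |v_rel|² = 157;  v_rel·d = (-6)·(6) + (11)·(-22) = -278
157·t² + 556·t + 471 = 0  ⇒  m = (-278)² − 157·471 = 3337
m = 3337 > 0,  v_rel·d = -278 < 0  ⇒  outside

inside=no margin=3337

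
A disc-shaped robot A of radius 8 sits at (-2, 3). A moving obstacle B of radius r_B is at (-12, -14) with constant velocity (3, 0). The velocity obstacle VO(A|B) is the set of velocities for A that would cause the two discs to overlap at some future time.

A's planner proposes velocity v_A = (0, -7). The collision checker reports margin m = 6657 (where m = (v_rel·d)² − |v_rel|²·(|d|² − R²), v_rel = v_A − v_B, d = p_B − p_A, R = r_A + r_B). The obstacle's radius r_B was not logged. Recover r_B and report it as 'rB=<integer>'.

m = 6657
d = (-10, -17);  v_rel = (-3, -7),  |v_rel|² = 58
v_rel×d = (-3)·(-17) − (-7)·(-10) = -19
since m = R²·58 − (-19)²:  R² = (361 + 6657) / 58 = 121
R = √121 = 11  ⇒  r_B = 11 − 8 = 3

rB=3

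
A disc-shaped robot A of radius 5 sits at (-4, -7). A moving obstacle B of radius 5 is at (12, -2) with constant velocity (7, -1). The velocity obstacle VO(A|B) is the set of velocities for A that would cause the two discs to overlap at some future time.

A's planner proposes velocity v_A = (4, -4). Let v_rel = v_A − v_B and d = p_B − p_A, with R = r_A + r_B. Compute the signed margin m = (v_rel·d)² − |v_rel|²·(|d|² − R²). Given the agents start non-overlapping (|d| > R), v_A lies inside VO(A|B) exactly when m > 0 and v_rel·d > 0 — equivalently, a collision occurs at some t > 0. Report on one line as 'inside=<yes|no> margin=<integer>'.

d = (16, 5),  |d|² = 281;  R = 5+5 = 10,  c = 281−10² = 181
v_rel = (-3, -3),  |v_rel|² = 18;  v_rel·d = (-3)·(16) + (-3)·(5) = -63
18·t² + 126·t + 181 = 0  ⇒  m = (-63)² − 18·181 = 711
m = 711 > 0,  v_rel·d = -63 < 0  ⇒  outside

inside=no margin=711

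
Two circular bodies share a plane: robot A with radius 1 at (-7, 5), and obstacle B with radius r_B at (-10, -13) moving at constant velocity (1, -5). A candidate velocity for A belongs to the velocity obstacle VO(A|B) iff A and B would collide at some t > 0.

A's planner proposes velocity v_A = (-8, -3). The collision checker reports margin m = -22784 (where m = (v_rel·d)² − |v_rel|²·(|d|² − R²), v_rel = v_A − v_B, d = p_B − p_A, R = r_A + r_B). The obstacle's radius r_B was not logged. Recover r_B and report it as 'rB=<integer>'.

m = -22784
d = (-3, -18);  v_rel = (-9, 2),  |v_rel|² = 85
v_rel×d = (-9)·(-18) − (2)·(-3) = 168
since m = R²·85 − 168²:  R² = (28224 + -22784) / 85 = 64
R = √64 = 8  ⇒  r_B = 8 − 1 = 7

rB=7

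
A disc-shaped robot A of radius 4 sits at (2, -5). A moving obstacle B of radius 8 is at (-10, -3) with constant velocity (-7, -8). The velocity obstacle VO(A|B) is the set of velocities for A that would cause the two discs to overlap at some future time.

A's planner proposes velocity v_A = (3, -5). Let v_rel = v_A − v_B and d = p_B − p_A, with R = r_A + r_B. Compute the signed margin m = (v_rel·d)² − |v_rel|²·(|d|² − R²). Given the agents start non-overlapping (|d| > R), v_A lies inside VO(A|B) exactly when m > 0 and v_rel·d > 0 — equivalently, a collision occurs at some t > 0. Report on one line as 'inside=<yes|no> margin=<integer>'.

d = (-12, 2),  |d|² = 148;  R = 4+8 = 12,  c = 148−12² = 4
v_rel = (10, 3),  |v_rel|² = 109;  v_rel·d = (10)·(-12) + (3)·(2) = -114
109·t² + 228·t + 4 = 0  ⇒  m = (-114)² − 109·4 = 12560
m = 12560 > 0,  v_rel·d = -114 < 0  ⇒  outside

inside=no margin=12560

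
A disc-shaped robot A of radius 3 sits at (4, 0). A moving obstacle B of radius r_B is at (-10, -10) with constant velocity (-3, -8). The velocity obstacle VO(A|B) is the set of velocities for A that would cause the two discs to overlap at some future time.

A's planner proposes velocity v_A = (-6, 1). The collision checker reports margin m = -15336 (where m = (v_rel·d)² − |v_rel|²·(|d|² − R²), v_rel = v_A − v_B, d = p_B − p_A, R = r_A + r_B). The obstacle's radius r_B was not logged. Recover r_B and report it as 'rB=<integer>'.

m = -15336
d = (-14, -10);  v_rel = (-3, 9),  |v_rel|² = 90
v_rel×d = (-3)·(-10) − (9)·(-14) = 156
since m = R²·90 − 156²:  R² = (24336 + -15336) / 90 = 100
R = √100 = 10  ⇒  r_B = 10 − 3 = 7

rB=7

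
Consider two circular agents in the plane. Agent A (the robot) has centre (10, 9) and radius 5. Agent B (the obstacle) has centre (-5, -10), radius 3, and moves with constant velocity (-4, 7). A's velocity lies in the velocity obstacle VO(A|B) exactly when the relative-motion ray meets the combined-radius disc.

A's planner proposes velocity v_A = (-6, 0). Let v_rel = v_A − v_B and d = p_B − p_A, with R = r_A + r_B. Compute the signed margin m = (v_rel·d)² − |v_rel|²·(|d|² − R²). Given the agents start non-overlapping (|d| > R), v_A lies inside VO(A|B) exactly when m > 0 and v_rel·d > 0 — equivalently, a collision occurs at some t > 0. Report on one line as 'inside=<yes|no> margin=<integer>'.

d = (-15, -19),  |d|² = 586;  R = 5+3 = 8,  c = 586−8² = 522
v_rel = (-2, -7),  |v_rel|² = 53;  v_rel·d = (-2)·(-15) + (-7)·(-19) = 163
53·t² − 326·t + 522 = 0  ⇒  m = 163² − 53·522 = -1097
m = -1097 < 0,  v_rel·d = 163 > 0  ⇒  outside

inside=no margin=-1097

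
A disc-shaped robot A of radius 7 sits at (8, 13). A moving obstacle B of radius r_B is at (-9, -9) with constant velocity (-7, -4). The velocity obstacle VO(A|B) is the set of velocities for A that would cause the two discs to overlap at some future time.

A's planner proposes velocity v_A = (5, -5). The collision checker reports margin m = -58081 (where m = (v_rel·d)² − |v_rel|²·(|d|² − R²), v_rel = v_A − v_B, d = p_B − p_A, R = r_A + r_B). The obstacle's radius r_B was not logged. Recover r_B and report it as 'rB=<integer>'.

m = -58081
d = (-17, -22);  v_rel = (12, -1),  |v_rel|² = 145
v_rel×d = (12)·(-22) − (-1)·(-17) = -281
since m = R²·145 − (-281)²:  R² = (78961 + -58081) / 145 = 144
R = √144 = 12  ⇒  r_B = 12 − 7 = 5

rB=5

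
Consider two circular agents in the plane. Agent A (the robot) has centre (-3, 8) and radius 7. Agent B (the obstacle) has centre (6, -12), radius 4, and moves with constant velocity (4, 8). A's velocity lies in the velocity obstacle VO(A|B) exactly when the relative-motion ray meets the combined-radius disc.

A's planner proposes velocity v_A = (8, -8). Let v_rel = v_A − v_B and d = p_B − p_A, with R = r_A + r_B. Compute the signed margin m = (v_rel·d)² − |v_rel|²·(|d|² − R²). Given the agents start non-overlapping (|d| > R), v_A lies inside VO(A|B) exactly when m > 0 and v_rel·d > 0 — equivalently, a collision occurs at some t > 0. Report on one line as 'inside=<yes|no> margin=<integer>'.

d = (9, -20),  |d|² = 481;  R = 7+4 = 11,  c = 481−11² = 360
v_rel = (4, -16),  |v_rel|² = 272;  v_rel·d = (4)·(9) + (-16)·(-20) = 356
272·t² − 712·t + 360 = 0  ⇒  m = 356² − 272·360 = 28816
m = 28816 > 0,  v_rel·d = 356 > 0  ⇒  inside

inside=yes margin=28816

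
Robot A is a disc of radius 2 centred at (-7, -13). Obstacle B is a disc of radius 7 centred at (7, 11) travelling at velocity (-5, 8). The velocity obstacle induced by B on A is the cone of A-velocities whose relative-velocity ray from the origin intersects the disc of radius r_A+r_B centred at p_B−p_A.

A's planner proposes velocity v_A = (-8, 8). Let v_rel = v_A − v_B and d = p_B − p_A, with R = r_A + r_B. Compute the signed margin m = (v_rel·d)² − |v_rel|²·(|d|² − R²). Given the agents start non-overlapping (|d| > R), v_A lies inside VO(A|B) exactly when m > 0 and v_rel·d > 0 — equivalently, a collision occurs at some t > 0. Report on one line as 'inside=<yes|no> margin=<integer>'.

d = (14, 24),  |d|² = 772;  R = 2+7 = 9,  c = 772−9² = 691
v_rel = (-3, 0),  |v_rel|² = 9;  v_rel·d = (-3)·(14) + (0)·(24) = -42
9·t² + 84·t + 691 = 0  ⇒  m = (-42)² − 9·691 = -4455
m = -4455 < 0,  v_rel·d = -42 < 0  ⇒  outside

inside=no margin=-4455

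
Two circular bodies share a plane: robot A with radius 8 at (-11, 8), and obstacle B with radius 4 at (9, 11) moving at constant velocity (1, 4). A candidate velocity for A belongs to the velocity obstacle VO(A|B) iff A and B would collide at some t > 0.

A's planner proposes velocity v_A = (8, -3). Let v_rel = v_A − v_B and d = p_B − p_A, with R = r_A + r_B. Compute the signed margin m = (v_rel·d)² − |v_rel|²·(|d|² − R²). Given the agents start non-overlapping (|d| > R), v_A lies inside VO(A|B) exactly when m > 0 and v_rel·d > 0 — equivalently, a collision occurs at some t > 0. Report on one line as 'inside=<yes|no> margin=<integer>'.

d = (20, 3),  |d|² = 409;  R = 8+4 = 12,  c = 409−12² = 265
v_rel = (7, -7),  |v_rel|² = 98;  v_rel·d = (7)·(20) + (-7)·(3) = 119
98·t² − 238·t + 265 = 0  ⇒  m = 119² − 98·265 = -11809
m = -11809 < 0,  v_rel·d = 119 > 0  ⇒  outside

inside=no margin=-11809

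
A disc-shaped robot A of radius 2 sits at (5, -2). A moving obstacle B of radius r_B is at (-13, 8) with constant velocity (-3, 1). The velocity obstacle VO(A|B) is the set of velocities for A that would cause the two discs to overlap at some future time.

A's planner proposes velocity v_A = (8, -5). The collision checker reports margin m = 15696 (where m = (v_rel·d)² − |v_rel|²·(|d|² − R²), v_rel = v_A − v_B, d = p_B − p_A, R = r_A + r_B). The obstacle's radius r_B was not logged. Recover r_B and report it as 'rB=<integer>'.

m = 15696
d = (-18, 10);  v_rel = (11, -6),  |v_rel|² = 157
v_rel×d = (11)·(10) − (-6)·(-18) = 2
since m = R²·157 − 2²:  R² = (4 + 15696) / 157 = 100
R = √100 = 10  ⇒  r_B = 10 − 2 = 8

rB=8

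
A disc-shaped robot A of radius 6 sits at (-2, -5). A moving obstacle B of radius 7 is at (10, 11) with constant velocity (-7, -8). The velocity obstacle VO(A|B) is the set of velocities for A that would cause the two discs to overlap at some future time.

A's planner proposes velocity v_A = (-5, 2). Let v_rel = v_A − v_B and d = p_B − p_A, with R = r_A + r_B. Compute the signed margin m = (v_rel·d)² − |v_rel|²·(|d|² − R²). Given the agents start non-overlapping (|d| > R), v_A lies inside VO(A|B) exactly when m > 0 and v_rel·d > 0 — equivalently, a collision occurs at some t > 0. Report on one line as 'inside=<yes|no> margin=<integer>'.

d = (12, 16),  |d|² = 400;  R = 6+7 = 13,  c = 400−13² = 231
v_rel = (2, 10),  |v_rel|² = 104;  v_rel·d = (2)·(12) + (10)·(16) = 184
104·t² − 368·t + 231 = 0  ⇒  m = 184² − 104·231 = 9832
m = 9832 > 0,  v_rel·d = 184 > 0  ⇒  inside

inside=yes margin=9832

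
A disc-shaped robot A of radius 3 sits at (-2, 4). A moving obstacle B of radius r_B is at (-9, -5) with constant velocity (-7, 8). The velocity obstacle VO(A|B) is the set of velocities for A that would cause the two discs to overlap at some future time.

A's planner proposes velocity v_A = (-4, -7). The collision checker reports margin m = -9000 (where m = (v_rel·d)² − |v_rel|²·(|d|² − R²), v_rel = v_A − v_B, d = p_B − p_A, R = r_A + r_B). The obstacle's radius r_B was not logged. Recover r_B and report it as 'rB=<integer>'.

m = -9000
d = (-7, -9);  v_rel = (3, -15),  |v_rel|² = 234
v_rel×d = (3)·(-9) − (-15)·(-7) = -132
since m = R²·234 − (-132)²:  R² = (17424 + -9000) / 234 = 36
R = √36 = 6  ⇒  r_B = 6 − 3 = 3

rB=3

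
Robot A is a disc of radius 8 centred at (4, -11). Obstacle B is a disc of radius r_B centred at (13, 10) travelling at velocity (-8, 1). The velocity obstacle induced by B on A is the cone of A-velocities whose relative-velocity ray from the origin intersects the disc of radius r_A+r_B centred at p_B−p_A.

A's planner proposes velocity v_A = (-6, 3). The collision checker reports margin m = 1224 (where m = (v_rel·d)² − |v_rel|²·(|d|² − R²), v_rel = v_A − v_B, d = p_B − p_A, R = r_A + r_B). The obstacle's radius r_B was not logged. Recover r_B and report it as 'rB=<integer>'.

m = 1224
d = (9, 21);  v_rel = (2, 2),  |v_rel|² = 8
v_rel×d = (2)·(21) − (2)·(9) = 24
since m = R²·8 − 24²:  R² = (576 + 1224) / 8 = 225
R = √225 = 15  ⇒  r_B = 15 − 8 = 7

rB=7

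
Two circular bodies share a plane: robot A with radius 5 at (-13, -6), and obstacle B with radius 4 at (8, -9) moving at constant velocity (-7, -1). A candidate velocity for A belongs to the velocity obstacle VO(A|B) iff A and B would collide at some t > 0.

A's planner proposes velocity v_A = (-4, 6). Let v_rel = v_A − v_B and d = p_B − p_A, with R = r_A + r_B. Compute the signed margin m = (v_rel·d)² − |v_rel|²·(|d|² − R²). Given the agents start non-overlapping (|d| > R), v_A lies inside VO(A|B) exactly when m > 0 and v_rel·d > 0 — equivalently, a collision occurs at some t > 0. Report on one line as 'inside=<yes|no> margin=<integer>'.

d = (21, -3),  |d|² = 450;  R = 5+4 = 9,  c = 450−9² = 369
v_rel = (3, 7),  |v_rel|² = 58;  v_rel·d = (3)·(21) + (7)·(-3) = 42
58·t² − 84·t + 369 = 0  ⇒  m = 42² − 58·369 = -19638
m = -19638 < 0,  v_rel·d = 42 > 0  ⇒  outside

inside=no margin=-19638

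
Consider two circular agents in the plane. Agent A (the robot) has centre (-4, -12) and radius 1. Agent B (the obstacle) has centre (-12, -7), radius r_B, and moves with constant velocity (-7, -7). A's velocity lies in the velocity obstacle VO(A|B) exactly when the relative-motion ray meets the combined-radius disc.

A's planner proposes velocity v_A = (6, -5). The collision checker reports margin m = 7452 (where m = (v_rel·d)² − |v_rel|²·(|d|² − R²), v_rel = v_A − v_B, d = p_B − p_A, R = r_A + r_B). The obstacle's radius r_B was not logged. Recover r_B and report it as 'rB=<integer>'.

m = 7452
d = (-8, 5);  v_rel = (13, 2),  |v_rel|² = 173
v_rel×d = (13)·(5) − (2)·(-8) = 81
since m = R²·173 − 81²:  R² = (6561 + 7452) / 173 = 81
R = √81 = 9  ⇒  r_B = 9 − 1 = 8

rB=8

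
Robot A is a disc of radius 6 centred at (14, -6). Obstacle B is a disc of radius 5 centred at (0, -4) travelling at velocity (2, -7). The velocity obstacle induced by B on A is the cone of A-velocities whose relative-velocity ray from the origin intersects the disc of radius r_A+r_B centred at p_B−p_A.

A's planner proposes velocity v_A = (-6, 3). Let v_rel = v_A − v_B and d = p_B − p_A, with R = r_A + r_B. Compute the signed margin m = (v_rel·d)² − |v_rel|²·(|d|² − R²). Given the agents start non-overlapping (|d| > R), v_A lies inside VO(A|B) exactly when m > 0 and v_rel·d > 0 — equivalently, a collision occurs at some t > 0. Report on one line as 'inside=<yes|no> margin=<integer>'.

d = (-14, 2),  |d|² = 200;  R = 6+5 = 11,  c = 200−11² = 79
v_rel = (-8, 10),  |v_rel|² = 164;  v_rel·d = (-8)·(-14) + (10)·(2) = 132
164·t² − 264·t + 79 = 0  ⇒  m = 132² − 164·79 = 4468
m = 4468 > 0,  v_rel·d = 132 > 0  ⇒  inside

inside=yes margin=4468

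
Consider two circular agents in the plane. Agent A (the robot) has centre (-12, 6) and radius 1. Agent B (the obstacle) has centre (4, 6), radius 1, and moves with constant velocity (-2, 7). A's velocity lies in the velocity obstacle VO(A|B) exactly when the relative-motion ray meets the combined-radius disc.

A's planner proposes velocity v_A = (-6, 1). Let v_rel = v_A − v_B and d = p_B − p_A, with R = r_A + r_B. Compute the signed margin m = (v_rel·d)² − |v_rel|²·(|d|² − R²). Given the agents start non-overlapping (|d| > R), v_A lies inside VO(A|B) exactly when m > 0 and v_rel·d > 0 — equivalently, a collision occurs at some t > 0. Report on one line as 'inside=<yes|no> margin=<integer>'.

d = (16, 0),  |d|² = 256;  R = 1+1 = 2,  c = 256−2² = 252
v_rel = (-4, -6),  |v_rel|² = 52;  v_rel·d = (-4)·(16) + (-6)·(0) = -64
52·t² + 128·t + 252 = 0  ⇒  m = (-64)² − 52·252 = -9008
m = -9008 < 0,  v_rel·d = -64 < 0  ⇒  outside

inside=no margin=-9008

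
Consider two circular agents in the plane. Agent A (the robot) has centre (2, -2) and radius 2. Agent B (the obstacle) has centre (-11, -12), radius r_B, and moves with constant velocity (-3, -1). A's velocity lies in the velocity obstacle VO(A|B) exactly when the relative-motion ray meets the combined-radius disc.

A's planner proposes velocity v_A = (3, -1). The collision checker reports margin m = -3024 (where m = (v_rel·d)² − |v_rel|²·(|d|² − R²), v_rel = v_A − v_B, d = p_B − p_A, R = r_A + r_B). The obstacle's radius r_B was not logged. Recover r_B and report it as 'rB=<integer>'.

m = -3024
d = (-13, -10);  v_rel = (6, 0),  |v_rel|² = 36
v_rel×d = (6)·(-10) − (0)·(-13) = -60
since m = R²·36 − (-60)²:  R² = (3600 + -3024) / 36 = 16
R = √16 = 4  ⇒  r_B = 4 − 2 = 2

rB=2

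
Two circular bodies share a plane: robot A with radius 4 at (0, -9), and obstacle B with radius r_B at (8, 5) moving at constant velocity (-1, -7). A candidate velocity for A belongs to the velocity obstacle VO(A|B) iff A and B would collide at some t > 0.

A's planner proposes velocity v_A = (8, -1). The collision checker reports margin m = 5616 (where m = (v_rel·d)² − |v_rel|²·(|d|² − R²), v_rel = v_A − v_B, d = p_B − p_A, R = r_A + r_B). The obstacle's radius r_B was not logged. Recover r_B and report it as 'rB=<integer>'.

m = 5616
d = (8, 14);  v_rel = (9, 6),  |v_rel|² = 117
v_rel×d = (9)·(14) − (6)·(8) = 78
since m = R²·117 − 78²:  R² = (6084 + 5616) / 117 = 100
R = √100 = 10  ⇒  r_B = 10 − 4 = 6

rB=6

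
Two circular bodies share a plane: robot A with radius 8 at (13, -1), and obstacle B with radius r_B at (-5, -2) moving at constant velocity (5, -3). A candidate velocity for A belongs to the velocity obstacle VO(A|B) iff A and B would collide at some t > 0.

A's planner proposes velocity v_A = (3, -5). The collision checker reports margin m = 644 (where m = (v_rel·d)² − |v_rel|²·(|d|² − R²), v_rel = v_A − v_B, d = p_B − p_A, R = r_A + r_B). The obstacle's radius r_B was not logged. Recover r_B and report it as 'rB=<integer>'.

m = 644
d = (-18, -1);  v_rel = (-2, -2),  |v_rel|² = 8
v_rel×d = (-2)·(-1) − (-2)·(-18) = -34
since m = R²·8 − (-34)²:  R² = (1156 + 644) / 8 = 225
R = √225 = 15  ⇒  r_B = 15 − 8 = 7

rB=7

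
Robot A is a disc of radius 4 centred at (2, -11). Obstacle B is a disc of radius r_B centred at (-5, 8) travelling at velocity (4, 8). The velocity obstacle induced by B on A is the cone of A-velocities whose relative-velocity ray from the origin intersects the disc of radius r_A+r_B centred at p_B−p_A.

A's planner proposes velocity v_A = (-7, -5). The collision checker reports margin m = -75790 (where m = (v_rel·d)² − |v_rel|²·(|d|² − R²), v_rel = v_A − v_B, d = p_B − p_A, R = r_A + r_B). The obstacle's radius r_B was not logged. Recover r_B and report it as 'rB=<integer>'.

m = -75790
d = (-7, 19);  v_rel = (-11, -13),  |v_rel|² = 290
v_rel×d = (-11)·(19) − (-13)·(-7) = -300
since m = R²·290 − (-300)²:  R² = (90000 + -75790) / 290 = 49
R = √49 = 7  ⇒  r_B = 7 − 4 = 3

rB=3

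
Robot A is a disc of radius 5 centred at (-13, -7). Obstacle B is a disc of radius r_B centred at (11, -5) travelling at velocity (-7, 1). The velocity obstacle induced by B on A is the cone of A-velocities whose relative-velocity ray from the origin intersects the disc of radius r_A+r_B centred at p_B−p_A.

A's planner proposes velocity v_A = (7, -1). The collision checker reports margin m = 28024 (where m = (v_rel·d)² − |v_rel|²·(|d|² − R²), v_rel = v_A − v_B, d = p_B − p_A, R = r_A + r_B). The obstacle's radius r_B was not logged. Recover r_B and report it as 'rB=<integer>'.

m = 28024
d = (24, 2);  v_rel = (14, -2),  |v_rel|² = 200
v_rel×d = (14)·(2) − (-2)·(24) = 76
since m = R²·200 − 76²:  R² = (5776 + 28024) / 200 = 169
R = √169 = 13  ⇒  r_B = 13 − 5 = 8

rB=8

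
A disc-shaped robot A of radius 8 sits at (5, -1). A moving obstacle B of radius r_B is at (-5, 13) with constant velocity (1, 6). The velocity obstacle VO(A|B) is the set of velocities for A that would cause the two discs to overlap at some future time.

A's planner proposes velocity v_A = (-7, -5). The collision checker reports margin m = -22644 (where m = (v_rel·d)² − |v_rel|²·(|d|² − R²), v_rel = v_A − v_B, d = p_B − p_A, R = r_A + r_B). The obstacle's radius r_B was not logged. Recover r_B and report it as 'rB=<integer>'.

m = -22644
d = (-10, 14);  v_rel = (-8, -11),  |v_rel|² = 185
v_rel×d = (-8)·(14) − (-11)·(-10) = -222
since m = R²·185 − (-222)²:  R² = (49284 + -22644) / 185 = 144
R = √144 = 12  ⇒  r_B = 12 − 8 = 4

rB=4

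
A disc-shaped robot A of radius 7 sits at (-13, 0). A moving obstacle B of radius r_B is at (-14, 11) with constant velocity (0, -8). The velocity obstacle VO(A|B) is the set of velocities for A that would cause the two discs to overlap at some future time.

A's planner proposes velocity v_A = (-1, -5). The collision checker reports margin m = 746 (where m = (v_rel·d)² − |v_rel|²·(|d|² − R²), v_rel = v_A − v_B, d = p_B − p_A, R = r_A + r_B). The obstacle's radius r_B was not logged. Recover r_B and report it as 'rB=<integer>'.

m = 746
d = (-1, 11);  v_rel = (-1, 3),  |v_rel|² = 10
v_rel×d = (-1)·(11) − (3)·(-1) = -8
since m = R²·10 − (-8)²:  R² = (64 + 746) / 10 = 81
R = √81 = 9  ⇒  r_B = 9 − 7 = 2

rB=2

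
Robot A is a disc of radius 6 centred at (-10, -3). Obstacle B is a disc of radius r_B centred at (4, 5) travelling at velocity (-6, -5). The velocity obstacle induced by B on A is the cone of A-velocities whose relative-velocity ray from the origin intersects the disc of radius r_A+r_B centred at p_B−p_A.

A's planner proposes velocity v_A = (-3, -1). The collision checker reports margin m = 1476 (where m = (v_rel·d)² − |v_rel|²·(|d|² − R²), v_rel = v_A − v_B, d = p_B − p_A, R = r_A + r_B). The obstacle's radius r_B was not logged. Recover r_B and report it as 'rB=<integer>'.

m = 1476
d = (14, 8);  v_rel = (3, 4),  |v_rel|² = 25
v_rel×d = (3)·(8) − (4)·(14) = -32
since m = R²·25 − (-32)²:  R² = (1024 + 1476) / 25 = 100
R = √100 = 10  ⇒  r_B = 10 − 6 = 4

rB=4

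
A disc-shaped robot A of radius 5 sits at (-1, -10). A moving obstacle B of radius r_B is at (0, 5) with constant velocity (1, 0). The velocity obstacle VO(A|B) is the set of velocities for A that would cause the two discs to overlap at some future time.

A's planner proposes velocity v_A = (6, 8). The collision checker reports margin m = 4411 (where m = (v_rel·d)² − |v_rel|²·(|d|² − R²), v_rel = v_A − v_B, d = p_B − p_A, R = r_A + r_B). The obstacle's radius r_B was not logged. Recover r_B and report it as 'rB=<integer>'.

m = 4411
d = (1, 15);  v_rel = (5, 8),  |v_rel|² = 89
v_rel×d = (5)·(15) − (8)·(1) = 67
since m = R²·89 − 67²:  R² = (4489 + 4411) / 89 = 100
R = √100 = 10  ⇒  r_B = 10 − 5 = 5

rB=5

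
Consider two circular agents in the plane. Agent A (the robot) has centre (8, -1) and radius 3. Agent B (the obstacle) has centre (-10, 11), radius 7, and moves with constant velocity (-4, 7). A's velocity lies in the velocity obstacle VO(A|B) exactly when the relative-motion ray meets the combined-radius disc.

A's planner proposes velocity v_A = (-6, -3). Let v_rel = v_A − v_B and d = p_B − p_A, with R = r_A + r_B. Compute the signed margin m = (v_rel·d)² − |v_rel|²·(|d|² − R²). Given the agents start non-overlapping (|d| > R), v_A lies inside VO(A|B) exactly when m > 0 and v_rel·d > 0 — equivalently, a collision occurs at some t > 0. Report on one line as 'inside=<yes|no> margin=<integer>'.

d = (-18, 12),  |d|² = 468;  R = 3+7 = 10,  c = 468−10² = 368
v_rel = (-2, -10),  |v_rel|² = 104;  v_rel·d = (-2)·(-18) + (-10)·(12) = -84
104·t² + 168·t + 368 = 0  ⇒  m = (-84)² − 104·368 = -31216
m = -31216 < 0,  v_rel·d = -84 < 0  ⇒  outside

inside=no margin=-31216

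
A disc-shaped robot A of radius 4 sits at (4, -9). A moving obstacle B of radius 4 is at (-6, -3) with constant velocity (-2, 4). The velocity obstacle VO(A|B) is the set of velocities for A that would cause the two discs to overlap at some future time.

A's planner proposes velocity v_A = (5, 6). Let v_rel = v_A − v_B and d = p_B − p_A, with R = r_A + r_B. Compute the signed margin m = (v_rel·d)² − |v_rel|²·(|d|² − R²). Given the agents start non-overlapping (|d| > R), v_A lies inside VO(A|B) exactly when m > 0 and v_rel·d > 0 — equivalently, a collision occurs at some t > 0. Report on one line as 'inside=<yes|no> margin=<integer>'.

d = (-10, 6),  |d|² = 136;  R = 4+4 = 8,  c = 136−8² = 72
v_rel = (7, 2),  |v_rel|² = 53;  v_rel·d = (7)·(-10) + (2)·(6) = -58
53·t² + 116·t + 72 = 0  ⇒  m = (-58)² − 53·72 = -452
m = -452 < 0,  v_rel·d = -58 < 0  ⇒  outside

inside=no margin=-452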